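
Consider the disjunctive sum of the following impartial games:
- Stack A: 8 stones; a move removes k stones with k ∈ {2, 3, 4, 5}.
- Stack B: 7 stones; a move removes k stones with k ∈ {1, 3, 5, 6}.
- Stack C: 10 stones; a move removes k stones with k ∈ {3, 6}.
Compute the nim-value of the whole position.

3

Grundy values for stack A (subtraction set {2, 3, 4, 5}):
g(0) = mex{} = 0
g(1) = mex{} = 0
g(2) = mex{0} = 1
g(3) = mex{0} = 1
g(4) = mex{0,1} = 2
g(5) = mex{0,1} = 2
g(6) = mex{0,1,2} = 3
g(7) = mex{1,2} = 0
g(8) = mex{1,2,3} = 0
So g(8) = 0.
Build the Grundy sequence for stack B with g(k) = mex{g(k−s) : s ∈ {1, 3, 5, 6}, s ≤ k}:
k:     0  1  2  3  4  5  6  7
g(k):  0  1  0  1  0  1  2  3
So g(7) = 3.
For stack C, compute g(0), g(1), … with moves {3, 6}:
k:     0  1  2  3  4  5  6  7  8  9 10
g(k):  0  0  0  1  1  1  2  2  2  0  0
So g(10) = 0.
By the Sprague-Grundy theorem, the Grundy value of a sum of independent games is the XOR of the component values.
Combined value = 0 ⊕ 3 ⊕ 0 = 3.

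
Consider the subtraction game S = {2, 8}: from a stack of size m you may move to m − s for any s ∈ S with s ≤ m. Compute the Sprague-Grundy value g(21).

Compute g(0), g(1), … for moves {2, 8}:
k:     0  1  2  3  4  5  6  7  8  9 10 11 12 13 14 15 16 17 18 19 20 21
g(k):  0  0  1  1  0  0  1  1  2  2  0  0  1  1  0  0  1  1  2  2  0  0
So g(21) = 0.

0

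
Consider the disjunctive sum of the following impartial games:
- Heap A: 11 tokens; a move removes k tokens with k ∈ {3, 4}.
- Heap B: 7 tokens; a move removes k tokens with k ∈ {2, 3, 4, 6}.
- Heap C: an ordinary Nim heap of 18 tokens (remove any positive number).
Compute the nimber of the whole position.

For heap A, compute g(0), g(1), … with moves {3, 4}:
k:     0  1  2  3  4  5  6  7  8  9 10 11
g(k):  0  0  0  1  1  1  2  0  0  0  1  1
So g(11) = 1.
For heap B, compute g(0), g(1), … with moves {2, 3, 4, 6}:
g(0) = mex{} = 0
g(1) = mex{} = 0
g(2) = mex{0} = 1
g(3) = mex{0} = 1
g(4) = mex{0,1} = 2
g(5) = mex{0,1} = 2
g(6) = mex{0,1,2} = 3
g(7) = mex{0,1,2} = 3
So g(7) = 3.
Heap C is a plain Nim heap of size 18, so its Grundy value is 18.
The value of a disjunctive sum is the nim-sum of the parts.
Combined value = 1 ⊕ 3 ⊕ 18 = 16.

16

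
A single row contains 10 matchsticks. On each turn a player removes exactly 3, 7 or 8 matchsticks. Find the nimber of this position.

Grundy values for subtraction set {3, 7, 8}:
g(0) = mex{} = 0
g(1) = mex{} = 0
g(2) = mex{} = 0
g(3) = mex{0} = 1
g(4) = mex{0} = 1
g(5) = mex{0} = 1
g(6) = mex{1} = 0
g(7) = mex{0,1} = 2
g(8) = mex{0,1} = 2
g(9) = mex{0} = 1
g(10) = mex{0,1,2} = 3
So g(10) = 3.

3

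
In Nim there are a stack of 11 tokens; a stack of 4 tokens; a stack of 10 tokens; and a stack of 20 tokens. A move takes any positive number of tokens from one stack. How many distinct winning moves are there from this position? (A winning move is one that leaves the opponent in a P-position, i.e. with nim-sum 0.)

Write each in binary and XOR column by column:
  01011  (11)
  00100  (4)
  01010  (10)
  10100  (20)
  -----
  10001  (17)
The overall nim-sum is X = 17. A stack of size p has a winning move iff p XOR X < p (reduce it to p XOR X).
  11: 11 XOR 17 = 26 ≥ 11 — no move.
  4: 4 XOR 17 = 21 ≥ 4 — no move.
  10: 10 XOR 17 = 27 ≥ 10 — no move.
  20: 20 XOR 17 = 5 < 20 — winning move (to 5).
That gives 1 winning move.

1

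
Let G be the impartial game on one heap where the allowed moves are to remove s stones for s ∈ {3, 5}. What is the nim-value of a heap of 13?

1

Build the Grundy sequence with g(k) = mex{g(k−s) : s ∈ {3, 5}, s ≤ k}:
g(0) = mex{} = 0
g(1) = mex{} = 0
g(2) = mex{} = 0
g(3) = mex{0} = 1
g(4) = mex{0} = 1
g(5) = mex{0} = 1
g(6) = mex{0,1} = 2
g(7) = mex{0,1} = 2
g(8) = mex{1} = 0
g(9) = mex{1,2} = 0
g(10) = mex{1,2} = 0
g(11) = mex{0,2} = 1
g(12) = mex{0,2} = 1
g(13) = mex{0} = 1
So g(13) = 1.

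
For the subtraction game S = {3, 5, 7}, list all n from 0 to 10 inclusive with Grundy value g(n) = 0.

0, 1, 2, 10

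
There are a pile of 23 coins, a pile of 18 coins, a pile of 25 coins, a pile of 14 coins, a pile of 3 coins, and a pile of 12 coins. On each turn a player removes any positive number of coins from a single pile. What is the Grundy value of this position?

29

In binary:
  10111  (23)
  10010  (18)
  11001  (25)
  01110  (14)
  00011  (3)
  01100  (12)
  -----
  11101  (29)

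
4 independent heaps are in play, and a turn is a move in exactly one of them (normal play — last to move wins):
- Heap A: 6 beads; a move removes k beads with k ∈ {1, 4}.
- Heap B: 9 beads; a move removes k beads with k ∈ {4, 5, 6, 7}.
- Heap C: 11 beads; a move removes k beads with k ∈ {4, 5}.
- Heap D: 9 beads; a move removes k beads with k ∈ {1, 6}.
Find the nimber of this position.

3

Build the Grundy sequence for heap A with g(k) = mex{g(k−s) : s ∈ {1, 4}, s ≤ k}:
g(0) = mex{} = 0
g(1) = mex{0} = 1
g(2) = mex{1} = 0
g(3) = mex{0} = 1
g(4) = mex{0,1} = 2
g(5) = mex{1,2} = 0
g(6) = mex{0} = 1
So g(6) = 1.
Build the Grundy sequence for heap B with g(k) = mex{g(k−s) : s ∈ {4, 5, 6, 7}, s ≤ k}:
k:     0  1  2  3  4  5  6  7  8  9
g(k):  0  0  0  0  1  1  1  1  2  2
So g(9) = 2.
Grundy values for heap C (subtraction set {4, 5}):
k:     0  1  2  3  4  5  6  7  8  9 10 11
g(k):  0  0  0  0  1  1  1  1  2  0  0  0
So g(11) = 0.
For heap D, compute g(0), g(1), … with moves {1, 6}:
k:     0  1  2  3  4  5  6  7  8  9
g(k):  0  1  0  1  0  1  2  0  1  0
So g(9) = 0.
By the Sprague-Grundy theorem, the Grundy value of a sum of independent games is the XOR of the component values.
Combined value = 1 ⊕ 2 ⊕ 0 ⊕ 0 = 3.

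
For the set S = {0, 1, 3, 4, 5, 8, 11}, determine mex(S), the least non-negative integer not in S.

2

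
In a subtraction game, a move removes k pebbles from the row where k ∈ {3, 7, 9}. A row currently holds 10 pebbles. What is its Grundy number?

3

Compute g(0), g(1), … for moves {3, 7, 9}:
k:     0  1  2  3  4  5  6  7  8  9 10
g(k):  0  0  0  1  1  1  0  2  2  1  3
So g(10) = 3.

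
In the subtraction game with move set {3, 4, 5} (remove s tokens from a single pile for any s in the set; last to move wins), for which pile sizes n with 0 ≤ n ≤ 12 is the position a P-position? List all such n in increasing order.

Grundy values for subtraction set {3, 4, 5}:
g(0) = mex{} = 0
g(1) = mex{} = 0
g(2) = mex{} = 0
g(3) = mex{0} = 1
g(4) = mex{0} = 1
g(5) = mex{0} = 1
g(6) = mex{0,1} = 2
g(7) = mex{0,1} = 2
g(8) = mex{1} = 0
g(9) = mex{1,2} = 0
g(10) = mex{1,2} = 0
g(11) = mex{0,2} = 1
g(12) = mex{0,2} = 1
The P-positions (g = 0) in 0..12 are 0, 1, 2, 8, 9, 10.

0, 1, 2, 8, 9, 10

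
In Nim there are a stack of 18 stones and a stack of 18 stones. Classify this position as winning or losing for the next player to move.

Losing position

Compute the nim-sum pairwise:
18 ⊕ 18 = 0
The nim-sum is 0, so this is a P-position: the player to move is in a losing position under optimal play.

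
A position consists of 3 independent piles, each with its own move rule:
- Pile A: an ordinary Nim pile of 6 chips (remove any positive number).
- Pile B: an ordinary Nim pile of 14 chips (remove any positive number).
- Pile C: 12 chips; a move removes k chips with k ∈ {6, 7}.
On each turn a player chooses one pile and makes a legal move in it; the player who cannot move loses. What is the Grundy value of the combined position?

10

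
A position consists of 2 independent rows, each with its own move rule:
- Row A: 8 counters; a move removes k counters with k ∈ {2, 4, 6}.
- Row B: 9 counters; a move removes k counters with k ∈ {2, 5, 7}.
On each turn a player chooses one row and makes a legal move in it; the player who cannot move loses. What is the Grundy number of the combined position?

2

Grundy values for row A (subtraction set {2, 4, 6}):
k:     0  1  2  3  4  5  6  7  8
g(k):  0  0  1  1  2  2  3  3  0
So g(8) = 0.
Build the Grundy sequence for row B with g(k) = mex{g(k−s) : s ∈ {2, 5, 7}, s ≤ k}:
k:     0  1  2  3  4  5  6  7  8  9
g(k):  0  0  1  1  0  2  1  3  2  2
So g(9) = 2.
The value of a disjunctive sum is the nim-sum of the parts.
Combined value = 0 XOR 2 = 2.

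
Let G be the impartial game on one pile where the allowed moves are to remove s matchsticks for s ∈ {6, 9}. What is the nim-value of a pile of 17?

Grundy values for subtraction set {6, 9}:
k:     0  1  2  3  4  5  6  7  8  9 10 11 12 13 14 15 16 17
g(k):  0  0  0  0  0  0  1  1  1  1  1  1  2  2  2  0  0  0
So g(17) = 0.

0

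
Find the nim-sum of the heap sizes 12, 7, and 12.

Nim-sum: 12 ⊕ 7 ⊕ 12 = 7.

7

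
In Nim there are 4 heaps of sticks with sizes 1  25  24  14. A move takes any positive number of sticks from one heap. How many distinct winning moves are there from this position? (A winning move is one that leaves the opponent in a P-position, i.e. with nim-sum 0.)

3

Compute the nim-sum pairwise:
1 ⊕ 25 = 24
24 ⊕ 24 = 0
0 ⊕ 14 = 14
The overall nim-sum is X = 14. A heap of size p has a winning move iff p XOR X < p (reduce it to p XOR X).
  1: 1 XOR 14 = 15 ≥ 1 — no move.
  25: 25 XOR 14 = 23 < 25 — winning move (to 23).
  24: 24 XOR 14 = 22 < 24 — winning move (to 22).
  14: 14 XOR 14 = 0 < 14 — winning move (to 0).
That gives 3 winning moves.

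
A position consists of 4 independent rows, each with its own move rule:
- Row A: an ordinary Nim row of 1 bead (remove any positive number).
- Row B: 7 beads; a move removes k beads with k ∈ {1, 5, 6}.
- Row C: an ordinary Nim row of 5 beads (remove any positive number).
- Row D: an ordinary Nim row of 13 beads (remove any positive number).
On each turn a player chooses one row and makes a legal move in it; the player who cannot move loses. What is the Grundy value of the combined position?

10

Row A is a plain Nim row of size 1, so its Grundy value is 1.
Grundy values for row B (subtraction set {1, 5, 6}):
k:     0  1  2  3  4  5  6  7
g(k):  0  1  0  1  0  1  2  3
So g(7) = 3.
Row C is a plain Nim row of size 5, so its Grundy value is 5.
Row D is a plain Nim row of size 13, so its Grundy value is 13.
The value of a disjunctive sum is the nim-sum of the parts.
Combined value = 1 XOR 3 XOR 5 XOR 13 = 10.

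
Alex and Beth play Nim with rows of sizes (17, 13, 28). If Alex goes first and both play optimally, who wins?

Nim-sum: 17 ⊕ 13 ⊕ 28 = 0.
The nim-sum is 0, so this is a P-position: the player to move is in a losing position under optimal play; Alex is about to move from it and so loses — Beth wins.

Beth wins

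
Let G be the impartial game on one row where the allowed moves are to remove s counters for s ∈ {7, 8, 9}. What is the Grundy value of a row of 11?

1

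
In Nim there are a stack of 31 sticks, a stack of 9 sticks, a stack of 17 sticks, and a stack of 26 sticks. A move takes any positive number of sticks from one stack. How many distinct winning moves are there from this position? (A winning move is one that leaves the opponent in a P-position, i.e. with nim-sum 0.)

Nim-sum: 31 ⊕ 9 ⊕ 17 ⊕ 26 = 29.
The overall nim-sum is X = 29. A stack of size p has a winning move iff p XOR X < p (reduce it to p XOR X).
  31: 31 XOR 29 = 2 < 31 — winning move (to 2).
  9: 9 XOR 29 = 20 ≥ 9 — no move.
  17: 17 XOR 29 = 12 < 17 — winning move (to 12).
  26: 26 XOR 29 = 7 < 26 — winning move (to 7).
That gives 3 winning moves.

3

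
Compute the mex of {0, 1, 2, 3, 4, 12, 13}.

5

The values 0, 1, 2, 3, 4 are all present; 5 is the first non-negative integer missing from the set.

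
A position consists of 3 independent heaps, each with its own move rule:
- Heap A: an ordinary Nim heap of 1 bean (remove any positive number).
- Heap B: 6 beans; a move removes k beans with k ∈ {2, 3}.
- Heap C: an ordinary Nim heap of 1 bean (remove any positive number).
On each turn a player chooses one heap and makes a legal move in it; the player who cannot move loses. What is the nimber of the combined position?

Heap A is a plain Nim heap of size 1, so its Grundy value is 1.
Grundy values for heap B (subtraction set {2, 3}):
g(0) = mex{} = 0
g(1) = mex{} = 0
g(2) = mex{0} = 1
g(3) = mex{0} = 1
g(4) = mex{0,1} = 2
g(5) = mex{1} = 0
g(6) = mex{1,2} = 0
So g(6) = 0.
Heap C is a plain Nim heap of size 1, so its Grundy value is 1.
The value of a disjunctive sum is the nim-sum of the parts.
Combined value = 1 ⊕ 0 ⊕ 1 = 0.

0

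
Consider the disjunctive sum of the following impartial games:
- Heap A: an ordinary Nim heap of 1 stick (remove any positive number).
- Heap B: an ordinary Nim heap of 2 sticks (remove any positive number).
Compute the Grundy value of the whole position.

3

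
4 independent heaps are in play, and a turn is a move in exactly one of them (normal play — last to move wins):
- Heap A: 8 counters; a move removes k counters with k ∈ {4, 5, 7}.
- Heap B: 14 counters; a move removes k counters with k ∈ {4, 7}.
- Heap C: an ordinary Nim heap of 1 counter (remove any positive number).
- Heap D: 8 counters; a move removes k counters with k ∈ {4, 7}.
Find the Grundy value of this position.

For heap A, compute g(0), g(1), … with moves {4, 5, 7}:
k:     0  1  2  3  4  5  6  7  8
g(k):  0  0  0  0  1  1  1  1  2
So g(8) = 2.
For heap B, compute g(0), g(1), … with moves {4, 7}:
k:     0  1  2  3  4  5  6  7  8  9 10 11 12 13 14
g(k):  0  0  0  0  1  1  1  1  2  2  2  0  0  0  0
So g(14) = 0.
Heap C is a plain Nim heap of size 1, so its Grundy value is 1.
Build the Grundy sequence for heap D with g(k) = mex{g(k−s) : s ∈ {4, 7}, s ≤ k}:
g(0) = mex{} = 0
g(1) = mex{} = 0
g(2) = mex{} = 0
g(3) = mex{} = 0
g(4) = mex{0} = 1
g(5) = mex{0} = 1
g(6) = mex{0} = 1
g(7) = mex{0} = 1
g(8) = mex{0,1} = 2
So g(8) = 2.
The value of a disjunctive sum is the nim-sum of the parts.
Combined value = 2 ⊕ 0 ⊕ 1 ⊕ 2 = 1.

1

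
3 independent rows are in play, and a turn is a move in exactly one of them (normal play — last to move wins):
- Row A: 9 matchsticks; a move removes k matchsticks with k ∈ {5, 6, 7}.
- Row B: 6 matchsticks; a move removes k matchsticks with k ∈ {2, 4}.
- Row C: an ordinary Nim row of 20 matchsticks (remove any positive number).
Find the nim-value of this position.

21

Grundy values for row A (subtraction set {5, 6, 7}):
g(0) = mex{} = 0
g(1) = mex{} = 0
g(2) = mex{} = 0
g(3) = mex{} = 0
g(4) = mex{} = 0
g(5) = mex{0} = 1
g(6) = mex{0} = 1
g(7) = mex{0} = 1
g(8) = mex{0} = 1
g(9) = mex{0} = 1
So g(9) = 1.
Grundy values for row B (subtraction set {2, 4}):
g(0) = mex{} = 0
g(1) = mex{} = 0
g(2) = mex{0} = 1
g(3) = mex{0} = 1
g(4) = mex{0,1} = 2
g(5) = mex{0,1} = 2
g(6) = mex{1,2} = 0
So g(6) = 0.
Row C is a plain Nim row of size 20, so its Grundy value is 20.
The value of a disjunctive sum is the nim-sum of the parts.
Combined value = 1 ⊕ 0 ⊕ 20 = 21.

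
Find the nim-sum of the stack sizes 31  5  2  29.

Bitwise XOR of the heap sizes:
  11111  (31)
  00101  (5)
  00010  (2)
  11101  (29)
  -----
  00101  (5)

5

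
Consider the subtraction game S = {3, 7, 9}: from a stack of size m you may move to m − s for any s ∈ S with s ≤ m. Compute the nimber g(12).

Compute g(0), g(1), … for moves {3, 7, 9}:
g(0) = mex{} = 0
g(1) = mex{} = 0
g(2) = mex{} = 0
g(3) = mex{0} = 1
g(4) = mex{0} = 1
g(5) = mex{0} = 1
g(6) = mex{1} = 0
g(7) = mex{0,1} = 2
g(8) = mex{0,1} = 2
g(9) = mex{0} = 1
g(10) = mex{0,1,2} = 3
g(11) = mex{0,1,2} = 3
g(12) = mex{1} = 0
So g(12) = 0.

0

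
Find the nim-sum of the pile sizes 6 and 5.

3

Nim-sum: 6 ⊕ 5 = 3.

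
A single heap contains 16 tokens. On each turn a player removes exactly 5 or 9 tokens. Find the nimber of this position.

0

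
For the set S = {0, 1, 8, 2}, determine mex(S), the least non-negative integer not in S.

The values 0, 1, 2 are all present; 3 is the first non-negative integer missing from the set.

3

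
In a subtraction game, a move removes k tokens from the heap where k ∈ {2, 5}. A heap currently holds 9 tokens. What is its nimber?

Compute g(0), g(1), … for moves {2, 5}:
k:     0  1  2  3  4  5  6  7  8  9
g(k):  0  0  1  1  0  2  1  0  0  1
So g(9) = 1.

1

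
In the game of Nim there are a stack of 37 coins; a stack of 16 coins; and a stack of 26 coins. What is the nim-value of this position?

47

Nim-sum: 37 XOR 16 XOR 26 = 47.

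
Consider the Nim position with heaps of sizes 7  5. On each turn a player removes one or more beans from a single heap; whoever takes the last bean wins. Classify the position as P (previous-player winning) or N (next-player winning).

N-position

Bitwise XOR of the heap sizes:
  111  (7)
  101  (5)
  ---
  010  (2)
The nim-sum is 2 ≠ 0, so this is an N-position: the player to move can win.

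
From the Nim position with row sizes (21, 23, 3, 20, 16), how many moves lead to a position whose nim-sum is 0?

3

Write each in binary and XOR column by column:
  10101  (21)
  10111  (23)
  00011  (3)
  10100  (20)
  10000  (16)
  -----
  00101  (5)
The overall nim-sum is X = 5. A row of size p has a winning move iff p XOR X < p (reduce it to p XOR X).
  21: 21 XOR 5 = 16 < 21 — winning move (to 16).
  23: 23 XOR 5 = 18 < 23 — winning move (to 18).
  3: 3 XOR 5 = 6 ≥ 3 — no move.
  20: 20 XOR 5 = 17 < 20 — winning move (to 17).
  16: 16 XOR 5 = 21 ≥ 16 — no move.
That gives 3 winning moves.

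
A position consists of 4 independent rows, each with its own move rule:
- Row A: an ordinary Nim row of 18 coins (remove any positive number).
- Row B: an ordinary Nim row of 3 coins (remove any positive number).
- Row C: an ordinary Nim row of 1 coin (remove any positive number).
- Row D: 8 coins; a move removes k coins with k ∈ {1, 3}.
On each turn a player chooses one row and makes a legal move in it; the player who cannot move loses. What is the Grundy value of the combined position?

16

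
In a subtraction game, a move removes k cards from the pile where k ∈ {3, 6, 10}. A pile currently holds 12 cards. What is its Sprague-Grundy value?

1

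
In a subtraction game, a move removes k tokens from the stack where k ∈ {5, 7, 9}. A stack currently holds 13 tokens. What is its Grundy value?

Grundy values for subtraction set {5, 7, 9}:
k:     0  1  2  3  4  5  6  7  8  9 10 11 12 13
g(k):  0  0  0  0  0  1  1  1  1  1  2  2  2  2
So g(13) = 2.

2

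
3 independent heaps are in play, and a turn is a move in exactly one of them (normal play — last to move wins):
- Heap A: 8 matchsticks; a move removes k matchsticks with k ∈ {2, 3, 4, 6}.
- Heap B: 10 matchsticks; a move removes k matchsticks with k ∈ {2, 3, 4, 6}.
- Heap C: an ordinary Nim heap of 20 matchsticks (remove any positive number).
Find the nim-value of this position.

Grundy values for heap A (subtraction set {2, 3, 4, 6}):
k:     0  1  2  3  4  5  6  7  8
g(k):  0  0  1  1  2  2  3  3  0
So g(8) = 0.
Grundy values for heap B (subtraction set {2, 3, 4, 6}):
g(0) = mex{} = 0
g(1) = mex{} = 0
g(2) = mex{0} = 1
g(3) = mex{0} = 1
g(4) = mex{0,1} = 2
g(5) = mex{0,1} = 2
g(6) = mex{0,1,2} = 3
g(7) = mex{0,1,2} = 3
g(8) = mex{1,2,3} = 0
g(9) = mex{1,2,3} = 0
g(10) = mex{0,2,3} = 1
So g(10) = 1.
Heap C is a plain Nim heap of size 20, so its Grundy value is 20.
By the Sprague-Grundy theorem, the Grundy value of a sum of independent games is the XOR of the component values.
Combined value = 0 XOR 1 XOR 20 = 21.

21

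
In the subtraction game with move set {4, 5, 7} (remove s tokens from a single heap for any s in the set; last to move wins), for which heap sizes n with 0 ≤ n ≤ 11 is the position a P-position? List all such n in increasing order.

0, 1, 2, 3, 11

Grundy values for subtraction set {4, 5, 7}:
g(0) = mex{} = 0
g(1) = mex{} = 0
g(2) = mex{} = 0
g(3) = mex{} = 0
g(4) = mex{0} = 1
g(5) = mex{0} = 1
g(6) = mex{0} = 1
g(7) = mex{0} = 1
g(8) = mex{0,1} = 2
g(9) = mex{0,1} = 2
g(10) = mex{0,1} = 2
g(11) = mex{1} = 0
The P-positions (g = 0) in 0..11 are 0, 1, 2, 3, 11.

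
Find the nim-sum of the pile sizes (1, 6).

7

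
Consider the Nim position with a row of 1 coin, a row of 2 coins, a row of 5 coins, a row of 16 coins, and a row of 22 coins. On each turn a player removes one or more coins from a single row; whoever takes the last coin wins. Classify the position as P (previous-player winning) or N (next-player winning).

In binary:
  00001  (1)
  00010  (2)
  00101  (5)
  10000  (16)
  10110  (22)
  -----
  00000  (0)
The nim-sum is 0, so this is a P-position: the player to move is in a losing position under optimal play.

P-position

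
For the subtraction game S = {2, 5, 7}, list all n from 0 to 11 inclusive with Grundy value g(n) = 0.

Grundy values for subtraction set {2, 5, 7}:
k:     0  1  2  3  4  5  6  7  8  9 10 11
g(k):  0  0  1  1  0  2  1  3  2  2  0  3
The P-positions (g = 0) in 0..11 are 0, 1, 4, 10.

0, 1, 4, 10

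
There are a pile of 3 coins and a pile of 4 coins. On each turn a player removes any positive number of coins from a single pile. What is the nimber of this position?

7

In binary:
  011  (3)
  100  (4)
  ---
  111  (7)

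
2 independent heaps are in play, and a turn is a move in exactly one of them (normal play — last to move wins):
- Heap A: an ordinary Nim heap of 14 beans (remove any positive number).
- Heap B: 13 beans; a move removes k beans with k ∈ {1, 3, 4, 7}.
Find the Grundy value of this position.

13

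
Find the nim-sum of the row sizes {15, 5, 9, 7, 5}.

In binary:
  1111  (15)
  0101  (5)
  1001  (9)
  0111  (7)
  0101  (5)
  ----
  0001  (1)

1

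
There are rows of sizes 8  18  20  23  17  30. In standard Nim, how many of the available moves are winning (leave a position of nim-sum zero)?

Nim-sum: 8 ⊕ 18 ⊕ 20 ⊕ 23 ⊕ 17 ⊕ 30 = 22.
The overall nim-sum is X = 22. A row of size p has a winning move iff p XOR X < p (reduce it to p XOR X).
  8: 8 XOR 22 = 30 ≥ 8 — no move.
  18: 18 XOR 22 = 4 < 18 — winning move (to 4).
  20: 20 XOR 22 = 2 < 20 — winning move (to 2).
  23: 23 XOR 22 = 1 < 23 — winning move (to 1).
  17: 17 XOR 22 = 7 < 17 — winning move (to 7).
  30: 30 XOR 22 = 8 < 30 — winning move (to 8).
That gives 5 winning moves.

5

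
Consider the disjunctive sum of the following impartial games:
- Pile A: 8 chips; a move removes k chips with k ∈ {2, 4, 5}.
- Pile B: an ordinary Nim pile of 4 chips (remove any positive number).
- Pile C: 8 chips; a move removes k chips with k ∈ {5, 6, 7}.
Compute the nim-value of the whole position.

Build the Grundy sequence for pile A with g(k) = mex{g(k−s) : s ∈ {2, 4, 5}, s ≤ k}:
g(0) = mex{} = 0
g(1) = mex{} = 0
g(2) = mex{0} = 1
g(3) = mex{0} = 1
g(4) = mex{0,1} = 2
g(5) = mex{0,1} = 2
g(6) = mex{0,1,2} = 3
g(7) = mex{1,2} = 0
g(8) = mex{1,2,3} = 0
So g(8) = 0.
Pile B is a plain Nim pile of size 4, so its Grundy value is 4.
Grundy values for pile C (subtraction set {5, 6, 7}):
g(0) = mex{} = 0
g(1) = mex{} = 0
g(2) = mex{} = 0
g(3) = mex{} = 0
g(4) = mex{} = 0
g(5) = mex{0} = 1
g(6) = mex{0} = 1
g(7) = mex{0} = 1
g(8) = mex{0} = 1
So g(8) = 1.
By the Sprague-Grundy theorem, the Grundy value of a sum of independent games is the XOR of the component values.
Combined value = 0 XOR 4 XOR 1 = 5.

5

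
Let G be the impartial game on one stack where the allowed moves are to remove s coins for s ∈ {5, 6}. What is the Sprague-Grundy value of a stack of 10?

2

Build the Grundy sequence with g(k) = mex{g(k−s) : s ∈ {5, 6}, s ≤ k}:
g(0) = mex{} = 0
g(1) = mex{} = 0
g(2) = mex{} = 0
g(3) = mex{} = 0
g(4) = mex{} = 0
g(5) = mex{0} = 1
g(6) = mex{0} = 1
g(7) = mex{0} = 1
g(8) = mex{0} = 1
g(9) = mex{0} = 1
g(10) = mex{0,1} = 2
So g(10) = 2.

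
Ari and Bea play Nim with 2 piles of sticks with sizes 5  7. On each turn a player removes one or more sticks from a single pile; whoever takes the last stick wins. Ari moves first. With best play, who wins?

Nim-sum: 5 ⊕ 7 = 2.
The nim-sum is 2 ≠ 0, so this is an N-position: the player to move can win; Ari has a winning move.

Ari wins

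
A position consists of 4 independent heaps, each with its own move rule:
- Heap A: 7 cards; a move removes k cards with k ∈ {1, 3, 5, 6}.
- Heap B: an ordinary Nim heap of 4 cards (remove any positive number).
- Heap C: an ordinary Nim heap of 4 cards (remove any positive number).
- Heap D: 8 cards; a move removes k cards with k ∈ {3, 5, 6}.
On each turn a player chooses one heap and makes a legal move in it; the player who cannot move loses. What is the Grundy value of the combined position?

1

Grundy values for heap A (subtraction set {1, 3, 5, 6}):
g(0) = mex{} = 0
g(1) = mex{0} = 1
g(2) = mex{1} = 0
g(3) = mex{0} = 1
g(4) = mex{1} = 0
g(5) = mex{0} = 1
g(6) = mex{0,1} = 2
g(7) = mex{0,1,2} = 3
So g(7) = 3.
Heap B is a plain Nim heap of size 4, so its Grundy value is 4.
Heap C is a plain Nim heap of size 4, so its Grundy value is 4.
Build the Grundy sequence for heap D with g(k) = mex{g(k−s) : s ∈ {3, 5, 6}, s ≤ k}:
g(0) = mex{} = 0
g(1) = mex{} = 0
g(2) = mex{} = 0
g(3) = mex{0} = 1
g(4) = mex{0} = 1
g(5) = mex{0} = 1
g(6) = mex{0,1} = 2
g(7) = mex{0,1} = 2
g(8) = mex{0,1} = 2
So g(8) = 2.
The value of a disjunctive sum is the nim-sum of the parts.
Combined value = 3 ⊕ 4 ⊕ 4 ⊕ 2 = 1.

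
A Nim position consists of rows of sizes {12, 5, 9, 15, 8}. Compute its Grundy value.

Nim-sum: 12 XOR 5 XOR 9 XOR 15 XOR 8 = 7.

7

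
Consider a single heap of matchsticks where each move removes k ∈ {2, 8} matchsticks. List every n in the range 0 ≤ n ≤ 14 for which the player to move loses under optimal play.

0, 1, 4, 5, 10, 11, 14

Build the Grundy sequence with g(k) = mex{g(k−s) : s ∈ {2, 8}, s ≤ k}:
k:     0  1  2  3  4  5  6  7  8  9 10 11 12 13 14
g(k):  0  0  1  1  0  0  1  1  2  2  0  0  1  1  0
The P-positions (g = 0) in 0..14 are 0, 1, 4, 5, 10, 11, 14.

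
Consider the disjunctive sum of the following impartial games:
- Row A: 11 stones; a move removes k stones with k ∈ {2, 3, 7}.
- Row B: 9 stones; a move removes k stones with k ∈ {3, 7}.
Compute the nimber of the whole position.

Build the Grundy sequence for row A with g(k) = mex{g(k−s) : s ∈ {2, 3, 7}, s ≤ k}:
k:     0  1  2  3  4  5  6  7  8  9 10 11
g(k):  0  0  1  1  2  0  0  1  1  2  0  0
So g(11) = 0.
Grundy values for row B (subtraction set {3, 7}):
k:     0  1  2  3  4  5  6  7  8  9
g(k):  0  0  0  1  1  1  0  2  2  1
So g(9) = 1.
By the Sprague-Grundy theorem, the Grundy value of a sum of independent games is the XOR of the component values.
Combined value = 0 XOR 1 = 1.

1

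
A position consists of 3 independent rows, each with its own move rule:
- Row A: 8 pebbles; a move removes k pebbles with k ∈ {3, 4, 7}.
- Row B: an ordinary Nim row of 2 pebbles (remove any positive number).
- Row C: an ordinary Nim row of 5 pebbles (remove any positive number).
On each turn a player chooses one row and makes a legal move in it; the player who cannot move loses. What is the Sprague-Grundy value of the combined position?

For row A, compute g(0), g(1), … with moves {3, 4, 7}:
k:     0  1  2  3  4  5  6  7  8
g(k):  0  0  0  1  1  1  2  2  2
So g(8) = 2.
Row B is a plain Nim row of size 2, so its Grundy value is 2.
Row C is a plain Nim row of size 5, so its Grundy value is 5.
By the Sprague-Grundy theorem, the Grundy value of a sum of independent games is the XOR of the component values.
Combined value = 2 XOR 2 XOR 5 = 5.

5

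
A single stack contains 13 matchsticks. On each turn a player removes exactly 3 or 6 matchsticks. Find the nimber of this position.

1

Build the Grundy sequence with g(k) = mex{g(k−s) : s ∈ {3, 6}, s ≤ k}:
g(0) = mex{} = 0
g(1) = mex{} = 0
g(2) = mex{} = 0
g(3) = mex{0} = 1
g(4) = mex{0} = 1
g(5) = mex{0} = 1
g(6) = mex{0,1} = 2
g(7) = mex{0,1} = 2
g(8) = mex{0,1} = 2
g(9) = mex{1,2} = 0
g(10) = mex{1,2} = 0
g(11) = mex{1,2} = 0
g(12) = mex{0,2} = 1
g(13) = mex{0,2} = 1
So g(13) = 1.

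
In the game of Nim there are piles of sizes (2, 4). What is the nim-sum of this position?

6

Compute the nim-sum pairwise:
2 ⊕ 4 = 6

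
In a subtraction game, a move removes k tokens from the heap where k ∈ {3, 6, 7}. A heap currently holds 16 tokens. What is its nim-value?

2

Compute g(0), g(1), … for moves {3, 6, 7}:
k:     0  1  2  3  4  5  6  7  8  9 10 11 12 13 14 15 16
g(k):  0  0  0  1  1  1  2  2  2  3  0  0  0  1  1  1  2
So g(16) = 2.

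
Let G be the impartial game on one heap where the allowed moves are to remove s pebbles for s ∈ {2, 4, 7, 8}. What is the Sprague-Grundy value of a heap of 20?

Compute g(0), g(1), … for moves {2, 4, 7, 8}:
k:     0  1  2  3  4  5  6  7  8  9 10 11 12 13 14 15 16 17 18 19 20
g(k):  0  0  1  1  2  2  0  3  1  4  2  0  0  1  1  2  2  0  3  1  4
So g(20) = 4.

4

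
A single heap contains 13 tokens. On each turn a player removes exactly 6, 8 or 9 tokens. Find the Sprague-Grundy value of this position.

2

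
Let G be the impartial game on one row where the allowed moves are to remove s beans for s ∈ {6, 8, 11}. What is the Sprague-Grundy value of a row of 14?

2

Grundy values for subtraction set {6, 8, 11}:
k:     0  1  2  3  4  5  6  7  8  9 10 11 12 13 14
g(k):  0  0  0  0  0  0  1  1  1  1  1  1  2  2  2
So g(14) = 2.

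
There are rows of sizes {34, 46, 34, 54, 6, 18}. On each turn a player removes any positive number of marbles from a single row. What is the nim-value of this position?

12

Nim-sum: 34 XOR 46 XOR 34 XOR 54 XOR 6 XOR 18 = 12.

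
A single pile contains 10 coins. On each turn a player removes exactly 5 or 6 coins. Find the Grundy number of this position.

Grundy values for subtraction set {5, 6}:
g(0) = mex{} = 0
g(1) = mex{} = 0
g(2) = mex{} = 0
g(3) = mex{} = 0
g(4) = mex{} = 0
g(5) = mex{0} = 1
g(6) = mex{0} = 1
g(7) = mex{0} = 1
g(8) = mex{0} = 1
g(9) = mex{0} = 1
g(10) = mex{0,1} = 2
So g(10) = 2.

2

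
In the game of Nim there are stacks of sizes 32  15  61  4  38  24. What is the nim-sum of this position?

Nim-sum: 32 XOR 15 XOR 61 XOR 4 XOR 38 XOR 24 = 40.

40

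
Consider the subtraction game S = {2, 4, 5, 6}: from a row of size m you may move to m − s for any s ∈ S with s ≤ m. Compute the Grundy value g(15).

Grundy values for subtraction set {2, 4, 5, 6}:
k:     0  1  2  3  4  5  6  7  8  9 10 11 12 13 14 15
g(k):  0  0  1  1  2  2  3  3  0  0  1  1  2  2  3  3
So g(15) = 3.

3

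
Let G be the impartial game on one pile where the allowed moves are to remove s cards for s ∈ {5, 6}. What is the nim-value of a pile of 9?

Grundy values for subtraction set {5, 6}:
g(0) = mex{} = 0
g(1) = mex{} = 0
g(2) = mex{} = 0
g(3) = mex{} = 0
g(4) = mex{} = 0
g(5) = mex{0} = 1
g(6) = mex{0} = 1
g(7) = mex{0} = 1
g(8) = mex{0} = 1
g(9) = mex{0} = 1
So g(9) = 1.

1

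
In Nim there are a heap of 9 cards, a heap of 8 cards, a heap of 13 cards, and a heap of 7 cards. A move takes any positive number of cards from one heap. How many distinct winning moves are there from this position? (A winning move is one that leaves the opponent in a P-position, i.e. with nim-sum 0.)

In binary:
  1001  (9)
  1000  (8)
  1101  (13)
  0111  (7)
  ----
  1011  (11)
The overall nim-sum is X = 11. A heap of size p has a winning move iff p XOR X < p (reduce it to p XOR X).
  9: 9 XOR 11 = 2 < 9 — winning move (to 2).
  8: 8 XOR 11 = 3 < 8 — winning move (to 3).
  13: 13 XOR 11 = 6 < 13 — winning move (to 6).
  7: 7 XOR 11 = 12 ≥ 7 — no move.
That gives 3 winning moves.

3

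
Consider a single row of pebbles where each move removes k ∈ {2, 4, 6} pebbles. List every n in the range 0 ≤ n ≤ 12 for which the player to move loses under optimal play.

Compute g(0), g(1), … for moves {2, 4, 6}:
g(0) = mex{} = 0
g(1) = mex{} = 0
g(2) = mex{0} = 1
g(3) = mex{0} = 1
g(4) = mex{0,1} = 2
g(5) = mex{0,1} = 2
g(6) = mex{0,1,2} = 3
g(7) = mex{0,1,2} = 3
g(8) = mex{1,2,3} = 0
g(9) = mex{1,2,3} = 0
g(10) = mex{0,2,3} = 1
g(11) = mex{0,2,3} = 1
g(12) = mex{0,1,3} = 2
The P-positions (g = 0) in 0..12 are 0, 1, 8, 9.

0, 1, 8, 9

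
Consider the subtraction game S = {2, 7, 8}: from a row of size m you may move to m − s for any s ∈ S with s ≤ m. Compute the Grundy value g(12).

Grundy values for subtraction set {2, 7, 8}:
g(0) = mex{} = 0
g(1) = mex{} = 0
g(2) = mex{0} = 1
g(3) = mex{0} = 1
g(4) = mex{1} = 0
g(5) = mex{1} = 0
g(6) = mex{0} = 1
g(7) = mex{0} = 1
g(8) = mex{0,1} = 2
g(9) = mex{0,1} = 2
g(10) = mex{1,2} = 0
g(11) = mex{0,1,2} = 3
g(12) = mex{0} = 1
So g(12) = 1.

1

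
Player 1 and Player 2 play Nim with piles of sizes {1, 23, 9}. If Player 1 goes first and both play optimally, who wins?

In binary:
  00001  (1)
  10111  (23)
  01001  (9)
  -----
  11111  (31)
The nim-sum is 31 ≠ 0, so this is an N-position: the player to move can win; Player 1 has a winning move.

Player 1 wins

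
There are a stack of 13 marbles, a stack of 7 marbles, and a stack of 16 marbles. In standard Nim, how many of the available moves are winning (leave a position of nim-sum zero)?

1

Compute the nim-sum pairwise:
13 ⊕ 7 = 10
10 ⊕ 16 = 26
The overall nim-sum is X = 26. A stack of size p has a winning move iff p XOR X < p (reduce it to p XOR X).
  13: 13 XOR 26 = 23 ≥ 13 — no move.
  7: 7 XOR 26 = 29 ≥ 7 — no move.
  16: 16 XOR 26 = 10 < 16 — winning move (to 10).
That gives 1 winning move.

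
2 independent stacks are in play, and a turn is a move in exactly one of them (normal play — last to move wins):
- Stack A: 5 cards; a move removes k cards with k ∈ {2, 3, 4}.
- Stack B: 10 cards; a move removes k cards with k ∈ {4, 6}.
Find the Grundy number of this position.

2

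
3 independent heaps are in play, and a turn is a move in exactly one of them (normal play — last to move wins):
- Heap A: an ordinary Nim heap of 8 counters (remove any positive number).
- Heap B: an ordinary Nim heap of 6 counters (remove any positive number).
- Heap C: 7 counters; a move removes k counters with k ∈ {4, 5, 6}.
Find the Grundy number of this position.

15

Heap A is a plain Nim heap of size 8, so its Grundy value is 8.
Heap B is a plain Nim heap of size 6, so its Grundy value is 6.
Build the Grundy sequence for heap C with g(k) = mex{g(k−s) : s ∈ {4, 5, 6}, s ≤ k}:
g(0) = mex{} = 0
g(1) = mex{} = 0
g(2) = mex{} = 0
g(3) = mex{} = 0
g(4) = mex{0} = 1
g(5) = mex{0} = 1
g(6) = mex{0} = 1
g(7) = mex{0} = 1
So g(7) = 1.
By the Sprague-Grundy theorem, the Grundy value of a sum of independent games is the XOR of the component values.
Combined value = 8 XOR 6 XOR 1 = 15.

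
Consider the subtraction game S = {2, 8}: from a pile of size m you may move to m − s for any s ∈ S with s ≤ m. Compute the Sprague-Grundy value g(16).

1

Grundy values for subtraction set {2, 8}:
k:     0  1  2  3  4  5  6  7  8  9 10 11 12 13 14 15 16
g(k):  0  0  1  1  0  0  1  1  2  2  0  0  1  1  0  0  1
So g(16) = 1.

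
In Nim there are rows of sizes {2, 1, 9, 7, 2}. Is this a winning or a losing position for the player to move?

Bitwise XOR of the heap sizes:
  0010  (2)
  0001  (1)
  1001  (9)
  0111  (7)
  0010  (2)
  ----
  1111  (15)
The nim-sum is 15 ≠ 0, so this is an N-position: the player to move can win.

Winning position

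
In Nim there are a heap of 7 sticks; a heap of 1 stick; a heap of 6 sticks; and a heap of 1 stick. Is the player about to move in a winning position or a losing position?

Winning position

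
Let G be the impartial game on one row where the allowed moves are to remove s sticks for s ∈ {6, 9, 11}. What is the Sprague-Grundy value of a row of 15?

2

Grundy values for subtraction set {6, 9, 11}:
k:     0  1  2  3  4  5  6  7  8  9 10 11 12 13 14 15
g(k):  0  0  0  0  0  0  1  1  1  1  1  1  2  2  2  2
So g(15) = 2.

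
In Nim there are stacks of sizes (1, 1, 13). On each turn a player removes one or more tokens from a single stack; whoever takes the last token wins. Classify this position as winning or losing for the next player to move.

Compute the nim-sum pairwise:
1 ^ 1 = 0
0 ^ 13 = 13
The nim-sum is 13 ≠ 0, so this is an N-position: the player to move can win.

Winning position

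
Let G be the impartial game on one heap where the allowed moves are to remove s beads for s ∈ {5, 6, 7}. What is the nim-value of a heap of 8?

1

Compute g(0), g(1), … for moves {5, 6, 7}:
g(0) = mex{} = 0
g(1) = mex{} = 0
g(2) = mex{} = 0
g(3) = mex{} = 0
g(4) = mex{} = 0
g(5) = mex{0} = 1
g(6) = mex{0} = 1
g(7) = mex{0} = 1
g(8) = mex{0} = 1
So g(8) = 1.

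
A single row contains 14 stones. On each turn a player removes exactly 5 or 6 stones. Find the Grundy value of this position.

0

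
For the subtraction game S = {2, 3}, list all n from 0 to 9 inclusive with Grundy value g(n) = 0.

Compute g(0), g(1), … for moves {2, 3}:
k:     0  1  2  3  4  5  6  7  8  9
g(k):  0  0  1  1  2  0  0  1  1  2
The P-positions (g = 0) in 0..9 are 0, 1, 5, 6.

0, 1, 5, 6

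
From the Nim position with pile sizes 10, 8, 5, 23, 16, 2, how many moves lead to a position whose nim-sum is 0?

3

In binary:
  01010  (10)
  01000  (8)
  00101  (5)
  10111  (23)
  10000  (16)
  00010  (2)
  -----
  00010  (2)
The overall nim-sum is X = 2. A pile of size p has a winning move iff p XOR X < p (reduce it to p XOR X).
  10: 10 XOR 2 = 8 < 10 — winning move (to 8).
  8: 8 XOR 2 = 10 ≥ 8 — no move.
  5: 5 XOR 2 = 7 ≥ 5 — no move.
  23: 23 XOR 2 = 21 < 23 — winning move (to 21).
  16: 16 XOR 2 = 18 ≥ 16 — no move.
  2: 2 XOR 2 = 0 < 2 — winning move (to 0).
That gives 3 winning moves.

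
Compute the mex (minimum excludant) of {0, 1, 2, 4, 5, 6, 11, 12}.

3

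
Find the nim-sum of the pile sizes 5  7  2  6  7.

1

Nim-sum: 5 XOR 7 XOR 2 XOR 6 XOR 7 = 1.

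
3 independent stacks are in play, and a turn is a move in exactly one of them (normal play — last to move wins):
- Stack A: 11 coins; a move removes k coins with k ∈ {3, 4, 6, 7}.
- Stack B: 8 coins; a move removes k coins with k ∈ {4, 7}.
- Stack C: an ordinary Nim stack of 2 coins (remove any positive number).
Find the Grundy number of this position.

0

Build the Grundy sequence for stack A with g(k) = mex{g(k−s) : s ∈ {3, 4, 6, 7}, s ≤ k}:
g(0) = mex{} = 0
g(1) = mex{} = 0
g(2) = mex{} = 0
g(3) = mex{0} = 1
g(4) = mex{0} = 1
g(5) = mex{0} = 1
g(6) = mex{0,1} = 2
g(7) = mex{0,1} = 2
g(8) = mex{0,1} = 2
g(9) = mex{0,1,2} = 3
g(10) = mex{1,2} = 0
g(11) = mex{1,2} = 0
So g(11) = 0.
Grundy values for stack B (subtraction set {4, 7}):
k:     0  1  2  3  4  5  6  7  8
g(k):  0  0  0  0  1  1  1  1  2
So g(8) = 2.
Stack C is a plain Nim stack of size 2, so its Grundy value is 2.
By the Sprague-Grundy theorem, the Grundy value of a sum of independent games is the XOR of the component values.
Combined value = 0 XOR 2 XOR 2 = 0.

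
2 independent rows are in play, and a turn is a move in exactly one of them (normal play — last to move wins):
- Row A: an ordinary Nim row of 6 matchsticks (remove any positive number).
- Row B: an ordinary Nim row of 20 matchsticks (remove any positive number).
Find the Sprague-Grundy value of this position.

18

Row A is a plain Nim row of size 6, so its Grundy value is 6.
Row B is a plain Nim row of size 20, so its Grundy value is 20.
The value of a disjunctive sum is the nim-sum of the parts.
Combined value = 6 ⊕ 20 = 18.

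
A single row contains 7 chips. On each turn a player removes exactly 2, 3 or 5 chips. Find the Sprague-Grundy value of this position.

Compute g(0), g(1), … for moves {2, 3, 5}:
g(0) = mex{} = 0
g(1) = mex{} = 0
g(2) = mex{0} = 1
g(3) = mex{0} = 1
g(4) = mex{0,1} = 2
g(5) = mex{0,1} = 2
g(6) = mex{0,1,2} = 3
g(7) = mex{1,2} = 0
So g(7) = 0.

0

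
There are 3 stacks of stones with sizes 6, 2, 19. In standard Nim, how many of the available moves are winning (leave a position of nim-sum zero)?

Nim-sum: 6 ^ 2 ^ 19 = 23.
The overall nim-sum is X = 23. A stack of size p has a winning move iff p XOR X < p (reduce it to p XOR X).
  6: 6 XOR 23 = 17 ≥ 6 — no move.
  2: 2 XOR 23 = 21 ≥ 2 — no move.
  19: 19 XOR 23 = 4 < 19 — winning move (to 4).
That gives 1 winning move.

1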